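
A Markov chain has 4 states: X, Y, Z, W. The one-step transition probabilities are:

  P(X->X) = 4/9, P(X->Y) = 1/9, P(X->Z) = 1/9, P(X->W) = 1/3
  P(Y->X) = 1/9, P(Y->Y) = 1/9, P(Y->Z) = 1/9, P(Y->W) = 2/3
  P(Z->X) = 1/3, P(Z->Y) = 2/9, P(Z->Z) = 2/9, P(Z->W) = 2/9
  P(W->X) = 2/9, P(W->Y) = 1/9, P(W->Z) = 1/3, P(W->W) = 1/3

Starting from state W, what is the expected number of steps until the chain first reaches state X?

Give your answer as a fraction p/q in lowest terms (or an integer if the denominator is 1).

Let h_i = expected steps to first reach X from state i.
Boundary: h_X = 0.
First-step equations for the other states:
  h_Y = 1 + 1/9*h_X + 1/9*h_Y + 1/9*h_Z + 2/3*h_W
  h_Z = 1 + 1/3*h_X + 2/9*h_Y + 2/9*h_Z + 2/9*h_W
  h_W = 1 + 2/9*h_X + 1/9*h_Y + 1/3*h_Z + 1/3*h_W

Substituting h_X = 0 and rearranging gives the linear system (I - Q) h = 1:
  [8/9, -1/9, -2/3] . (h_Y, h_Z, h_W) = 1
  [-2/9, 7/9, -2/9] . (h_Y, h_Z, h_W) = 1
  [-1/9, -1/3, 2/3] . (h_Y, h_Z, h_W) = 1

Solving yields:
  h_Y = 234/49
  h_Z = 27/7
  h_W = 207/49

Starting state is W, so the expected hitting time is h_W = 207/49.

Answer: 207/49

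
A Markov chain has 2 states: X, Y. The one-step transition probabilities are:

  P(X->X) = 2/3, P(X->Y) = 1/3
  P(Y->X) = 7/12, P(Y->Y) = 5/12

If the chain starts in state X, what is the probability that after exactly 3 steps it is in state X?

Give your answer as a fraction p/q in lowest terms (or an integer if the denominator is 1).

Answer: 275/432

Derivation:
Computing P^3 by repeated multiplication:
P^1 =
  X: [2/3, 1/3]
  Y: [7/12, 5/12]
P^2 =
  X: [23/36, 13/36]
  Y: [91/144, 53/144]
P^3 =
  X: [275/432, 157/432]
  Y: [1099/1728, 629/1728]

(P^3)[X -> X] = 275/432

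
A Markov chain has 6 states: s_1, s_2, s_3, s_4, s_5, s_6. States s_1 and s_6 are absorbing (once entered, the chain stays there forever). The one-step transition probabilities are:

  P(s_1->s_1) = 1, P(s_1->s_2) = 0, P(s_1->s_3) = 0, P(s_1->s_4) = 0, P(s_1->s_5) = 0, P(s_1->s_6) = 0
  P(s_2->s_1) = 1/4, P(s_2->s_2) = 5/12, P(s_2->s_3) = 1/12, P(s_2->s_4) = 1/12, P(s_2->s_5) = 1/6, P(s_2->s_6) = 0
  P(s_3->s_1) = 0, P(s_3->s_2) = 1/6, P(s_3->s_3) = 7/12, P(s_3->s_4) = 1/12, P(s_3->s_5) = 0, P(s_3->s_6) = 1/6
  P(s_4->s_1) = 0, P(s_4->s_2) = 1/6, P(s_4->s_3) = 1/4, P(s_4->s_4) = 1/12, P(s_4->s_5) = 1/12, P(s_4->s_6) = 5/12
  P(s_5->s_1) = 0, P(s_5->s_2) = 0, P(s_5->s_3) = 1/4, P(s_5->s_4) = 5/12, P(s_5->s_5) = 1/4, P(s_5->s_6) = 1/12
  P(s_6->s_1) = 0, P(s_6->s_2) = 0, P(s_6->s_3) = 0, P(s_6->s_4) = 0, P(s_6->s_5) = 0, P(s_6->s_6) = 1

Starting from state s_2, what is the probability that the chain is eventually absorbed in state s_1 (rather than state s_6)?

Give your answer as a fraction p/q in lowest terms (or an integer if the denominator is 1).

Let a_i = P(absorbed in s_1 | start in state i).
Boundary conditions: a_s_1 = 1, a_s_6 = 0.
For each transient state i, a_i = sum_j P(i->j) * a_j:
  a_s_2 = 1/4*a_s_1 + 5/12*a_s_2 + 1/12*a_s_3 + 1/12*a_s_4 + 1/6*a_s_5 + 0*a_s_6
  a_s_3 = 0*a_s_1 + 1/6*a_s_2 + 7/12*a_s_3 + 1/12*a_s_4 + 0*a_s_5 + 1/6*a_s_6
  a_s_4 = 0*a_s_1 + 1/6*a_s_2 + 1/4*a_s_3 + 1/12*a_s_4 + 1/12*a_s_5 + 5/12*a_s_6
  a_s_5 = 0*a_s_1 + 0*a_s_2 + 1/4*a_s_3 + 5/12*a_s_4 + 1/4*a_s_5 + 1/12*a_s_6

Substituting a_s_1 = 1 and a_s_6 = 0, rearrange to (I - Q) a = r where r[i] = P(i -> s_1):
  [7/12, -1/12, -1/12, -1/6] . (a_s_2, a_s_3, a_s_4, a_s_5) = 1/4
  [-1/6, 5/12, -1/12, 0] . (a_s_2, a_s_3, a_s_4, a_s_5) = 0
  [-1/6, -1/4, 11/12, -1/12] . (a_s_2, a_s_3, a_s_4, a_s_5) = 0
  [0, -1/4, -5/12, 3/4] . (a_s_2, a_s_3, a_s_4, a_s_5) = 0

Solving yields:
  a_s_2 = 6/11
  a_s_3 = 309/1210
  a_s_4 = 45/242
  a_s_5 = 114/605

Starting state is s_2, so the absorption probability is a_s_2 = 6/11.

Answer: 6/11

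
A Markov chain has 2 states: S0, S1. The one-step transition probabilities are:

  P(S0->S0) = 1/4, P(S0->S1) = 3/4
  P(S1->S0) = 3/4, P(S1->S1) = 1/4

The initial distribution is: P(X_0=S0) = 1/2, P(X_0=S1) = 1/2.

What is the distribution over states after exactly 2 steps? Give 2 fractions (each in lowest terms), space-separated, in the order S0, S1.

Propagating the distribution step by step (d_{t+1} = d_t * P):
d_0 = (S0=1/2, S1=1/2)
  d_1[S0] = 1/2*1/4 + 1/2*3/4 = 1/2
  d_1[S1] = 1/2*3/4 + 1/2*1/4 = 1/2
d_1 = (S0=1/2, S1=1/2)
  d_2[S0] = 1/2*1/4 + 1/2*3/4 = 1/2
  d_2[S1] = 1/2*3/4 + 1/2*1/4 = 1/2
d_2 = (S0=1/2, S1=1/2)

Answer: 1/2 1/2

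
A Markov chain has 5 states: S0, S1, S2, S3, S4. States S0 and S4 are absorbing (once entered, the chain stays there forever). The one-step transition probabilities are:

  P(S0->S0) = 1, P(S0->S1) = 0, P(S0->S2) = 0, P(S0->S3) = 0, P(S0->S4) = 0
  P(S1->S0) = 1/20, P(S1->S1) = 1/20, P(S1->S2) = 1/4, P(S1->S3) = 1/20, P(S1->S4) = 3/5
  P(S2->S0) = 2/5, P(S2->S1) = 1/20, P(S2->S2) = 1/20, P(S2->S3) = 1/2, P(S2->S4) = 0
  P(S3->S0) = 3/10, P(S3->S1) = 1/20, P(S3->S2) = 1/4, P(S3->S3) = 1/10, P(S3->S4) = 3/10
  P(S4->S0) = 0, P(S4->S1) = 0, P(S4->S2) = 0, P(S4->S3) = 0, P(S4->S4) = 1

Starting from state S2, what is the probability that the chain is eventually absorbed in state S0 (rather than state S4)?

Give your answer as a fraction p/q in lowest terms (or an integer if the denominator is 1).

Answer: 1951/2692

Derivation:
Let a_i = P(absorbed in S0 | start in state i).
Boundary conditions: a_S0 = 1, a_S4 = 0.
For each transient state i, a_i = sum_j P(i->j) * a_j:
  a_S1 = 1/20*a_S0 + 1/20*a_S1 + 1/4*a_S2 + 1/20*a_S3 + 3/5*a_S4
  a_S2 = 2/5*a_S0 + 1/20*a_S1 + 1/20*a_S2 + 1/2*a_S3 + 0*a_S4
  a_S3 = 3/10*a_S0 + 1/20*a_S1 + 1/4*a_S2 + 1/10*a_S3 + 3/10*a_S4

Substituting a_S0 = 1 and a_S4 = 0, rearrange to (I - Q) a = r where r[i] = P(i -> S0):
  [19/20, -1/4, -1/20] . (a_S1, a_S2, a_S3) = 1/20
  [-1/20, 19/20, -1/2] . (a_S1, a_S2, a_S3) = 2/5
  [-1/20, -1/4, 9/10] . (a_S1, a_S2, a_S3) = 3/10

Solving yields:
  a_S1 = 733/2692
  a_S2 = 1951/2692
  a_S3 = 370/673

Starting state is S2, so the absorption probability is a_S2 = 1951/2692.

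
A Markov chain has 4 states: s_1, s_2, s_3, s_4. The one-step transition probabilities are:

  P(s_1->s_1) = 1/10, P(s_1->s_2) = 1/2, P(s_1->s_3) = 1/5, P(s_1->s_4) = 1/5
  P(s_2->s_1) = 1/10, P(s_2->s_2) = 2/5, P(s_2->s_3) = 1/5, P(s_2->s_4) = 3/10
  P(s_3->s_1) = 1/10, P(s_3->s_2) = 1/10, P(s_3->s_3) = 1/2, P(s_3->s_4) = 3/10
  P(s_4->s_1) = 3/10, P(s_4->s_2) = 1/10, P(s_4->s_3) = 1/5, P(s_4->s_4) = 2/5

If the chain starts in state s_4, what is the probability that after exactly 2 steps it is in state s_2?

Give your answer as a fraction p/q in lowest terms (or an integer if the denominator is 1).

Computing P^2 by repeated multiplication:
P^1 =
  s_1: [1/10, 1/2, 1/5, 1/5]
  s_2: [1/10, 2/5, 1/5, 3/10]
  s_3: [1/10, 1/10, 1/2, 3/10]
  s_4: [3/10, 1/10, 1/5, 2/5]
P^2 =
  s_1: [7/50, 29/100, 13/50, 31/100]
  s_2: [4/25, 13/50, 13/50, 8/25]
  s_3: [4/25, 17/100, 7/20, 8/25]
  s_4: [9/50, 1/4, 13/50, 31/100]

(P^2)[s_4 -> s_2] = 1/4

Answer: 1/4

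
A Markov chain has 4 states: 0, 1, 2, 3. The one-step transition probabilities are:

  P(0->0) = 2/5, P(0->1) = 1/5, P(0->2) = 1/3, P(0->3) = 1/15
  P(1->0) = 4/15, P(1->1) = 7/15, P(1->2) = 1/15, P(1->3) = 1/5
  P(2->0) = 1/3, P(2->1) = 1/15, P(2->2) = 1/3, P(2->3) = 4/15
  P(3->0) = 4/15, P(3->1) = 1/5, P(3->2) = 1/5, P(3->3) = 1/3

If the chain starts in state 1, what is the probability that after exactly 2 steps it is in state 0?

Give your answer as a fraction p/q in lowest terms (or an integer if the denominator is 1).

Computing P^2 by repeated multiplication:
P^1 =
  0: [2/5, 1/5, 1/3, 1/15]
  1: [4/15, 7/15, 1/15, 1/5]
  2: [1/3, 1/15, 1/3, 4/15]
  3: [4/15, 1/5, 1/5, 1/3]
P^2 =
  0: [77/225, 47/225, 61/225, 8/45]
  1: [23/75, 71/225, 41/225, 44/225]
  2: [1/3, 13/75, 7/25, 16/75]
  3: [71/225, 17/75, 53/225, 2/9]

(P^2)[1 -> 0] = 23/75

Answer: 23/75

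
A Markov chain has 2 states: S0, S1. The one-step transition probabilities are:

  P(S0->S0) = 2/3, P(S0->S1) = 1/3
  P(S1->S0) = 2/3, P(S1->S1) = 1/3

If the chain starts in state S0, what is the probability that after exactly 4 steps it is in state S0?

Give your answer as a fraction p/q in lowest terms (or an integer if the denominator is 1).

Answer: 2/3

Derivation:
Computing P^4 by repeated multiplication:
P^1 =
  S0: [2/3, 1/3]
  S1: [2/3, 1/3]
P^2 =
  S0: [2/3, 1/3]
  S1: [2/3, 1/3]
P^3 =
  S0: [2/3, 1/3]
  S1: [2/3, 1/3]
P^4 =
  S0: [2/3, 1/3]
  S1: [2/3, 1/3]

(P^4)[S0 -> S0] = 2/3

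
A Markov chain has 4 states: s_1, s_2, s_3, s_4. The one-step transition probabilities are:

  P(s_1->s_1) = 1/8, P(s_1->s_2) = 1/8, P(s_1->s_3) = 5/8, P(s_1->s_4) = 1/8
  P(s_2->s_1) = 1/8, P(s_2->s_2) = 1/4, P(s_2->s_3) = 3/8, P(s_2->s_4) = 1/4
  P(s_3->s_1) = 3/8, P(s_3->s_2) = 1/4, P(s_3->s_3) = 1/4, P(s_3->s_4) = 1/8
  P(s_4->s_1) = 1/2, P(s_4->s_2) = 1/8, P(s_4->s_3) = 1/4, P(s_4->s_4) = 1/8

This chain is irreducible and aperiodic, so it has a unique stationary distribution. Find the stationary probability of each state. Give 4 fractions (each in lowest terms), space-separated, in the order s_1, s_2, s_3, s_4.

Answer: 35/127 25/127 48/127 19/127

Derivation:
The stationary distribution satisfies pi = pi * P, i.e.:
  pi_s_1 = 1/8*pi_s_1 + 1/8*pi_s_2 + 3/8*pi_s_3 + 1/2*pi_s_4
  pi_s_2 = 1/8*pi_s_1 + 1/4*pi_s_2 + 1/4*pi_s_3 + 1/8*pi_s_4
  pi_s_3 = 5/8*pi_s_1 + 3/8*pi_s_2 + 1/4*pi_s_3 + 1/4*pi_s_4
  pi_s_4 = 1/8*pi_s_1 + 1/4*pi_s_2 + 1/8*pi_s_3 + 1/8*pi_s_4
with normalization: pi_s_1 + pi_s_2 + pi_s_3 + pi_s_4 = 1.

Using the first 3 balance equations plus normalization, the linear system A*pi = b is:
  [-7/8, 1/8, 3/8, 1/2] . pi = 0
  [1/8, -3/4, 1/4, 1/8] . pi = 0
  [5/8, 3/8, -3/4, 1/4] . pi = 0
  [1, 1, 1, 1] . pi = 1

Solving yields:
  pi_s_1 = 35/127
  pi_s_2 = 25/127
  pi_s_3 = 48/127
  pi_s_4 = 19/127

Verification (pi * P):
  35/127*1/8 + 25/127*1/8 + 48/127*3/8 + 19/127*1/2 = 35/127 = pi_s_1  (ok)
  35/127*1/8 + 25/127*1/4 + 48/127*1/4 + 19/127*1/8 = 25/127 = pi_s_2  (ok)
  35/127*5/8 + 25/127*3/8 + 48/127*1/4 + 19/127*1/4 = 48/127 = pi_s_3  (ok)
  35/127*1/8 + 25/127*1/4 + 48/127*1/8 + 19/127*1/8 = 19/127 = pi_s_4  (ok)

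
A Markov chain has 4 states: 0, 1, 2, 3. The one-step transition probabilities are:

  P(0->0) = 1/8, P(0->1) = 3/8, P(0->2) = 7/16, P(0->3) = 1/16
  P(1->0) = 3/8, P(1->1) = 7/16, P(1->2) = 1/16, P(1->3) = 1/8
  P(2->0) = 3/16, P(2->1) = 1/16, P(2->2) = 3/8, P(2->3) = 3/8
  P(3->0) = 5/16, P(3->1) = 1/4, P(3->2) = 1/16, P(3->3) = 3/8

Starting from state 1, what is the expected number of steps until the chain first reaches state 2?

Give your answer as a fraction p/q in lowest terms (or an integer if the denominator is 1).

Let h_i = expected steps to first reach 2 from state i.
Boundary: h_2 = 0.
First-step equations for the other states:
  h_0 = 1 + 1/8*h_0 + 3/8*h_1 + 7/16*h_2 + 1/16*h_3
  h_1 = 1 + 3/8*h_0 + 7/16*h_1 + 1/16*h_2 + 1/8*h_3
  h_3 = 1 + 5/16*h_0 + 1/4*h_1 + 1/16*h_2 + 3/8*h_3

Substituting h_2 = 0 and rearranging gives the linear system (I - Q) h = 1:
  [7/8, -3/8, -1/16] . (h_0, h_1, h_3) = 1
  [-3/8, 9/16, -1/8] . (h_0, h_1, h_3) = 1
  [-5/16, -1/4, 5/8] . (h_0, h_1, h_3) = 1

Solving yields:
  h_0 = 2672/659
  h_1 = 3824/659
  h_3 = 3920/659

Starting state is 1, so the expected hitting time is h_1 = 3824/659.

Answer: 3824/659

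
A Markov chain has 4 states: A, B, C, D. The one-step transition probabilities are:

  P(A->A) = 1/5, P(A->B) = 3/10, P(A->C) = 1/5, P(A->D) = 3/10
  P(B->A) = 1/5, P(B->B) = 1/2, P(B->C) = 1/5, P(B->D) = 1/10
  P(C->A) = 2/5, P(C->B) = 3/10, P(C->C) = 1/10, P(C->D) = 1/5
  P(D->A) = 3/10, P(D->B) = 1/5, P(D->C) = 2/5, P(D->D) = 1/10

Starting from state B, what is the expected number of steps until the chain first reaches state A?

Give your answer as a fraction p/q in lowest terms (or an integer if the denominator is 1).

Answer: 360/91

Derivation:
Let h_i = expected steps to first reach A from state i.
Boundary: h_A = 0.
First-step equations for the other states:
  h_B = 1 + 1/5*h_A + 1/2*h_B + 1/5*h_C + 1/10*h_D
  h_C = 1 + 2/5*h_A + 3/10*h_B + 1/10*h_C + 1/5*h_D
  h_D = 1 + 3/10*h_A + 1/5*h_B + 2/5*h_C + 1/10*h_D

Substituting h_A = 0 and rearranging gives the linear system (I - Q) h = 1:
  [1/2, -1/5, -1/10] . (h_B, h_C, h_D) = 1
  [-3/10, 9/10, -1/5] . (h_B, h_C, h_D) = 1
  [-1/5, -2/5, 9/10] . (h_B, h_C, h_D) = 1

Solving yields:
  h_B = 360/91
  h_C = 290/91
  h_D = 310/91

Starting state is B, so the expected hitting time is h_B = 360/91.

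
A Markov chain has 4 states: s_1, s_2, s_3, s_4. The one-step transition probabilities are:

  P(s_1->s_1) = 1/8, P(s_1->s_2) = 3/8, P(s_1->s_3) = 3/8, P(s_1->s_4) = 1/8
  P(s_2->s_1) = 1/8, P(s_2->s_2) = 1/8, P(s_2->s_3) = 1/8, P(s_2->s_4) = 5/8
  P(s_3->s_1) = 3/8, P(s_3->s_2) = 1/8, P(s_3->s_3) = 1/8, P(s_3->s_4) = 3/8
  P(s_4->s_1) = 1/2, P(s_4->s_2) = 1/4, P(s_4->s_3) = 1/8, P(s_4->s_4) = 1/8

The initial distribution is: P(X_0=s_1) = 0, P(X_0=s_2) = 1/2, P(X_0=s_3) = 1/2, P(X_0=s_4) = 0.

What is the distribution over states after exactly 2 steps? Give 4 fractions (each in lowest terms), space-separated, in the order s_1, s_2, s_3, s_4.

Propagating the distribution step by step (d_{t+1} = d_t * P):
d_0 = (s_1=0, s_2=1/2, s_3=1/2, s_4=0)
  d_1[s_1] = 0*1/8 + 1/2*1/8 + 1/2*3/8 + 0*1/2 = 1/4
  d_1[s_2] = 0*3/8 + 1/2*1/8 + 1/2*1/8 + 0*1/4 = 1/8
  d_1[s_3] = 0*3/8 + 1/2*1/8 + 1/2*1/8 + 0*1/8 = 1/8
  d_1[s_4] = 0*1/8 + 1/2*5/8 + 1/2*3/8 + 0*1/8 = 1/2
d_1 = (s_1=1/4, s_2=1/8, s_3=1/8, s_4=1/2)
  d_2[s_1] = 1/4*1/8 + 1/8*1/8 + 1/8*3/8 + 1/2*1/2 = 11/32
  d_2[s_2] = 1/4*3/8 + 1/8*1/8 + 1/8*1/8 + 1/2*1/4 = 1/4
  d_2[s_3] = 1/4*3/8 + 1/8*1/8 + 1/8*1/8 + 1/2*1/8 = 3/16
  d_2[s_4] = 1/4*1/8 + 1/8*5/8 + 1/8*3/8 + 1/2*1/8 = 7/32
d_2 = (s_1=11/32, s_2=1/4, s_3=3/16, s_4=7/32)

Answer: 11/32 1/4 3/16 7/32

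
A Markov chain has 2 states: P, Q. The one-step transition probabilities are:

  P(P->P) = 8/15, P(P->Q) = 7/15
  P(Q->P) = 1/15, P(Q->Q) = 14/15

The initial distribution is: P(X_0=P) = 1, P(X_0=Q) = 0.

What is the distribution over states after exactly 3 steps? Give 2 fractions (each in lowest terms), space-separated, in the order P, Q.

Propagating the distribution step by step (d_{t+1} = d_t * P):
d_0 = (P=1, Q=0)
  d_1[P] = 1*8/15 + 0*1/15 = 8/15
  d_1[Q] = 1*7/15 + 0*14/15 = 7/15
d_1 = (P=8/15, Q=7/15)
  d_2[P] = 8/15*8/15 + 7/15*1/15 = 71/225
  d_2[Q] = 8/15*7/15 + 7/15*14/15 = 154/225
d_2 = (P=71/225, Q=154/225)
  d_3[P] = 71/225*8/15 + 154/225*1/15 = 722/3375
  d_3[Q] = 71/225*7/15 + 154/225*14/15 = 2653/3375
d_3 = (P=722/3375, Q=2653/3375)

Answer: 722/3375 2653/3375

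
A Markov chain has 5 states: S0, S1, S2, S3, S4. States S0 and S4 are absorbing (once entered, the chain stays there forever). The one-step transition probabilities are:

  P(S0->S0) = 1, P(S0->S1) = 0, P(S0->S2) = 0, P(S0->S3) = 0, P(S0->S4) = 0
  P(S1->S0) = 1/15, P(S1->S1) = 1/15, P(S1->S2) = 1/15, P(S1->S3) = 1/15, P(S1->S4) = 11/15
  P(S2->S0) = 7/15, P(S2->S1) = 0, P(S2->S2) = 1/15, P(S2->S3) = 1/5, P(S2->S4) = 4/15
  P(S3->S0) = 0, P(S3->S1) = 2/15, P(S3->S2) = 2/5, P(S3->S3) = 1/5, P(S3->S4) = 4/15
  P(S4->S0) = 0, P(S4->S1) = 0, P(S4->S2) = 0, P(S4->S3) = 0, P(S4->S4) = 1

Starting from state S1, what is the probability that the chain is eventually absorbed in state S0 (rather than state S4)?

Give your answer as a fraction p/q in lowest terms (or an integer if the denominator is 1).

Answer: 138/1033

Derivation:
Let a_i = P(absorbed in S0 | start in state i).
Boundary conditions: a_S0 = 1, a_S4 = 0.
For each transient state i, a_i = sum_j P(i->j) * a_j:
  a_S1 = 1/15*a_S0 + 1/15*a_S1 + 1/15*a_S2 + 1/15*a_S3 + 11/15*a_S4
  a_S2 = 7/15*a_S0 + 0*a_S1 + 1/15*a_S2 + 1/5*a_S3 + 4/15*a_S4
  a_S3 = 0*a_S0 + 2/15*a_S1 + 2/5*a_S2 + 1/5*a_S3 + 4/15*a_S4

Substituting a_S0 = 1 and a_S4 = 0, rearrange to (I - Q) a = r where r[i] = P(i -> S0):
  [14/15, -1/15, -1/15] . (a_S1, a_S2, a_S3) = 1/15
  [0, 14/15, -1/5] . (a_S1, a_S2, a_S3) = 7/15
  [-2/15, -2/5, 4/5] . (a_S1, a_S2, a_S3) = 0

Solving yields:
  a_S1 = 138/1033
  a_S2 = 584/1033
  a_S3 = 315/1033

Starting state is S1, so the absorption probability is a_S1 = 138/1033.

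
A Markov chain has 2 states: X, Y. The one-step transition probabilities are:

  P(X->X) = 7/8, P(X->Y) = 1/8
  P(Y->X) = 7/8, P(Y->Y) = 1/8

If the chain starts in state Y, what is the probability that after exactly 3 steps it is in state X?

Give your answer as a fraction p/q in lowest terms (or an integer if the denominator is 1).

Answer: 7/8

Derivation:
Computing P^3 by repeated multiplication:
P^1 =
  X: [7/8, 1/8]
  Y: [7/8, 1/8]
P^2 =
  X: [7/8, 1/8]
  Y: [7/8, 1/8]
P^3 =
  X: [7/8, 1/8]
  Y: [7/8, 1/8]

(P^3)[Y -> X] = 7/8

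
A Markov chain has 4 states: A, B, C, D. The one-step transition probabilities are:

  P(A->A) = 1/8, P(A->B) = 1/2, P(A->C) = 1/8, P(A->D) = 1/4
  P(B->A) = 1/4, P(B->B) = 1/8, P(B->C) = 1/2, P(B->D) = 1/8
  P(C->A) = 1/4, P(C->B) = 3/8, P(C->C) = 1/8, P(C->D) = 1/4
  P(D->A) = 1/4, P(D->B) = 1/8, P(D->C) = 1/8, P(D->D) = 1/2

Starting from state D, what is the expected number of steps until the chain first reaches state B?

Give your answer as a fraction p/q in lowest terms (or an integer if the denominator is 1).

Answer: 96/23

Derivation:
Let h_i = expected steps to first reach B from state i.
Boundary: h_B = 0.
First-step equations for the other states:
  h_A = 1 + 1/8*h_A + 1/2*h_B + 1/8*h_C + 1/4*h_D
  h_C = 1 + 1/4*h_A + 3/8*h_B + 1/8*h_C + 1/4*h_D
  h_D = 1 + 1/4*h_A + 1/8*h_B + 1/8*h_C + 1/2*h_D

Substituting h_B = 0 and rearranging gives the linear system (I - Q) h = 1:
  [7/8, -1/8, -1/4] . (h_A, h_C, h_D) = 1
  [-1/4, 7/8, -1/4] . (h_A, h_C, h_D) = 1
  [-1/4, -1/8, 1/2] . (h_A, h_C, h_D) = 1

Solving yields:
  h_A = 64/23
  h_C = 72/23
  h_D = 96/23

Starting state is D, so the expected hitting time is h_D = 96/23.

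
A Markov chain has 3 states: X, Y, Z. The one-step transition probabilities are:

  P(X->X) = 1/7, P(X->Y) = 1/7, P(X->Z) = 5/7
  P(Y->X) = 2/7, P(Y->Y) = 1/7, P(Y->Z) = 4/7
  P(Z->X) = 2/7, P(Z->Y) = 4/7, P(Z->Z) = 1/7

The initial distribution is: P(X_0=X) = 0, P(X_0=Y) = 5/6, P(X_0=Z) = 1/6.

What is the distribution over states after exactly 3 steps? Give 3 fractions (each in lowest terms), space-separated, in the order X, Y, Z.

Answer: 86/343 215/686 299/686

Derivation:
Propagating the distribution step by step (d_{t+1} = d_t * P):
d_0 = (X=0, Y=5/6, Z=1/6)
  d_1[X] = 0*1/7 + 5/6*2/7 + 1/6*2/7 = 2/7
  d_1[Y] = 0*1/7 + 5/6*1/7 + 1/6*4/7 = 3/14
  d_1[Z] = 0*5/7 + 5/6*4/7 + 1/6*1/7 = 1/2
d_1 = (X=2/7, Y=3/14, Z=1/2)
  d_2[X] = 2/7*1/7 + 3/14*2/7 + 1/2*2/7 = 12/49
  d_2[Y] = 2/7*1/7 + 3/14*1/7 + 1/2*4/7 = 5/14
  d_2[Z] = 2/7*5/7 + 3/14*4/7 + 1/2*1/7 = 39/98
d_2 = (X=12/49, Y=5/14, Z=39/98)
  d_3[X] = 12/49*1/7 + 5/14*2/7 + 39/98*2/7 = 86/343
  d_3[Y] = 12/49*1/7 + 5/14*1/7 + 39/98*4/7 = 215/686
  d_3[Z] = 12/49*5/7 + 5/14*4/7 + 39/98*1/7 = 299/686
d_3 = (X=86/343, Y=215/686, Z=299/686)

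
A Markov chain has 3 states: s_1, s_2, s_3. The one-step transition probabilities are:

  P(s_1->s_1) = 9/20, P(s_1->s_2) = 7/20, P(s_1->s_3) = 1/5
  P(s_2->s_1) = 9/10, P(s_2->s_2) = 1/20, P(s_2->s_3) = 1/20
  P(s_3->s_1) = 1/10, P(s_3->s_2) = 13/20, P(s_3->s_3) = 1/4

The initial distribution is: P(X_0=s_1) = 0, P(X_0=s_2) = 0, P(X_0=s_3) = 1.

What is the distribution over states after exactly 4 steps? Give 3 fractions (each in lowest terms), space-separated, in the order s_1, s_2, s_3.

Propagating the distribution step by step (d_{t+1} = d_t * P):
d_0 = (s_1=0, s_2=0, s_3=1)
  d_1[s_1] = 0*9/20 + 0*9/10 + 1*1/10 = 1/10
  d_1[s_2] = 0*7/20 + 0*1/20 + 1*13/20 = 13/20
  d_1[s_3] = 0*1/5 + 0*1/20 + 1*1/4 = 1/4
d_1 = (s_1=1/10, s_2=13/20, s_3=1/4)
  d_2[s_1] = 1/10*9/20 + 13/20*9/10 + 1/4*1/10 = 131/200
  d_2[s_2] = 1/10*7/20 + 13/20*1/20 + 1/4*13/20 = 23/100
  d_2[s_3] = 1/10*1/5 + 13/20*1/20 + 1/4*1/4 = 23/200
d_2 = (s_1=131/200, s_2=23/100, s_3=23/200)
  d_3[s_1] = 131/200*9/20 + 23/100*9/10 + 23/200*1/10 = 2053/4000
  d_3[s_2] = 131/200*7/20 + 23/100*1/20 + 23/200*13/20 = 631/2000
  d_3[s_3] = 131/200*1/5 + 23/100*1/20 + 23/200*1/4 = 137/800
d_3 = (s_1=2053/4000, s_2=631/2000, s_3=137/800)
  d_4[s_1] = 2053/4000*9/20 + 631/2000*9/10 + 137/800*1/10 = 42563/80000
  d_4[s_2] = 2053/4000*7/20 + 631/2000*1/20 + 137/800*13/20 = 12269/40000
  d_4[s_3] = 2053/4000*1/5 + 631/2000*1/20 + 137/800*1/4 = 12899/80000
d_4 = (s_1=42563/80000, s_2=12269/40000, s_3=12899/80000)

Answer: 42563/80000 12269/40000 12899/80000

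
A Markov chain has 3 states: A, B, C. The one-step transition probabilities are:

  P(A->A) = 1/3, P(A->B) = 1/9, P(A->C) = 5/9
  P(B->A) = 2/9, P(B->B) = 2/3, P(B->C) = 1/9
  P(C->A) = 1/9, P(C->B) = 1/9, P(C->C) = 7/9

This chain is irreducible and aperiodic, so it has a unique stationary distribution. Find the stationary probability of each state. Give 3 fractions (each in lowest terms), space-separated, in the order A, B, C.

The stationary distribution satisfies pi = pi * P, i.e.:
  pi_A = 1/3*pi_A + 2/9*pi_B + 1/9*pi_C
  pi_B = 1/9*pi_A + 2/3*pi_B + 1/9*pi_C
  pi_C = 5/9*pi_A + 1/9*pi_B + 7/9*pi_C
with normalization: pi_A + pi_B + pi_C = 1.

Using the first 2 balance equations plus normalization, the linear system A*pi = b is:
  [-2/3, 2/9, 1/9] . pi = 0
  [1/9, -1/3, 1/9] . pi = 0
  [1, 1, 1] . pi = 1

Solving yields:
  pi_A = 5/28
  pi_B = 1/4
  pi_C = 4/7

Verification (pi * P):
  5/28*1/3 + 1/4*2/9 + 4/7*1/9 = 5/28 = pi_A  (ok)
  5/28*1/9 + 1/4*2/3 + 4/7*1/9 = 1/4 = pi_B  (ok)
  5/28*5/9 + 1/4*1/9 + 4/7*7/9 = 4/7 = pi_C  (ok)

Answer: 5/28 1/4 4/7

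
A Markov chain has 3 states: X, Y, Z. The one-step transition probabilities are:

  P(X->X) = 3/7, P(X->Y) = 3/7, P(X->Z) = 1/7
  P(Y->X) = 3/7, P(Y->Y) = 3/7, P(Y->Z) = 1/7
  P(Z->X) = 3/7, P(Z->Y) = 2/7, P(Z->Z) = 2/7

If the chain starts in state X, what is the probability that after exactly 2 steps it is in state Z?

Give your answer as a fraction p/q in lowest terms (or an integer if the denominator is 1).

Answer: 8/49

Derivation:
Computing P^2 by repeated multiplication:
P^1 =
  X: [3/7, 3/7, 1/7]
  Y: [3/7, 3/7, 1/7]
  Z: [3/7, 2/7, 2/7]
P^2 =
  X: [3/7, 20/49, 8/49]
  Y: [3/7, 20/49, 8/49]
  Z: [3/7, 19/49, 9/49]

(P^2)[X -> Z] = 8/49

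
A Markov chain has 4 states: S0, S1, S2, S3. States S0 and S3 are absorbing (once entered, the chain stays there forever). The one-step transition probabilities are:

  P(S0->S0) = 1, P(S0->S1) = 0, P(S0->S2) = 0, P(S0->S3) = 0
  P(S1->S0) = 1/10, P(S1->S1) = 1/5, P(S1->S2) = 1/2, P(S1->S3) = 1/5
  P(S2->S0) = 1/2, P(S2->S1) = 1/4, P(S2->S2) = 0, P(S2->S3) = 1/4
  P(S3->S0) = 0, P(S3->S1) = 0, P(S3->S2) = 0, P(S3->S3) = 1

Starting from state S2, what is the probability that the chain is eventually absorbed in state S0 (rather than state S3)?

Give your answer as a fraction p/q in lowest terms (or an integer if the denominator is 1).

Let a_i = P(absorbed in S0 | start in state i).
Boundary conditions: a_S0 = 1, a_S3 = 0.
For each transient state i, a_i = sum_j P(i->j) * a_j:
  a_S1 = 1/10*a_S0 + 1/5*a_S1 + 1/2*a_S2 + 1/5*a_S3
  a_S2 = 1/2*a_S0 + 1/4*a_S1 + 0*a_S2 + 1/4*a_S3

Substituting a_S0 = 1 and a_S3 = 0, rearrange to (I - Q) a = r where r[i] = P(i -> S0):
  [4/5, -1/2] . (a_S1, a_S2) = 1/10
  [-1/4, 1] . (a_S1, a_S2) = 1/2

Solving yields:
  a_S1 = 14/27
  a_S2 = 17/27

Starting state is S2, so the absorption probability is a_S2 = 17/27.

Answer: 17/27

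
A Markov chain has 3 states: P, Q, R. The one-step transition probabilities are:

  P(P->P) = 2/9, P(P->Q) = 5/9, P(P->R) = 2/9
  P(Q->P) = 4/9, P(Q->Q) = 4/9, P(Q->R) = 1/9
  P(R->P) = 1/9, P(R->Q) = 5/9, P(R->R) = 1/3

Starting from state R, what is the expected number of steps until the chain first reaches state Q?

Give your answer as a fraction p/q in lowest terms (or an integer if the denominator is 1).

Let h_i = expected steps to first reach Q from state i.
Boundary: h_Q = 0.
First-step equations for the other states:
  h_P = 1 + 2/9*h_P + 5/9*h_Q + 2/9*h_R
  h_R = 1 + 1/9*h_P + 5/9*h_Q + 1/3*h_R

Substituting h_Q = 0 and rearranging gives the linear system (I - Q) h = 1:
  [7/9, -2/9] . (h_P, h_R) = 1
  [-1/9, 2/3] . (h_P, h_R) = 1

Solving yields:
  h_P = 9/5
  h_R = 9/5

Starting state is R, so the expected hitting time is h_R = 9/5.

Answer: 9/5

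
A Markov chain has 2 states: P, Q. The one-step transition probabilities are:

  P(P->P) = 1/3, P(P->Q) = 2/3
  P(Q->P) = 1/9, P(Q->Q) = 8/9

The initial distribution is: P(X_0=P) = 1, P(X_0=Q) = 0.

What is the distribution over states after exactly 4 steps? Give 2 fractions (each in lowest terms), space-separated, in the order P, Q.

Propagating the distribution step by step (d_{t+1} = d_t * P):
d_0 = (P=1, Q=0)
  d_1[P] = 1*1/3 + 0*1/9 = 1/3
  d_1[Q] = 1*2/3 + 0*8/9 = 2/3
d_1 = (P=1/3, Q=2/3)
  d_2[P] = 1/3*1/3 + 2/3*1/9 = 5/27
  d_2[Q] = 1/3*2/3 + 2/3*8/9 = 22/27
d_2 = (P=5/27, Q=22/27)
  d_3[P] = 5/27*1/3 + 22/27*1/9 = 37/243
  d_3[Q] = 5/27*2/3 + 22/27*8/9 = 206/243
d_3 = (P=37/243, Q=206/243)
  d_4[P] = 37/243*1/3 + 206/243*1/9 = 317/2187
  d_4[Q] = 37/243*2/3 + 206/243*8/9 = 1870/2187
d_4 = (P=317/2187, Q=1870/2187)

Answer: 317/2187 1870/2187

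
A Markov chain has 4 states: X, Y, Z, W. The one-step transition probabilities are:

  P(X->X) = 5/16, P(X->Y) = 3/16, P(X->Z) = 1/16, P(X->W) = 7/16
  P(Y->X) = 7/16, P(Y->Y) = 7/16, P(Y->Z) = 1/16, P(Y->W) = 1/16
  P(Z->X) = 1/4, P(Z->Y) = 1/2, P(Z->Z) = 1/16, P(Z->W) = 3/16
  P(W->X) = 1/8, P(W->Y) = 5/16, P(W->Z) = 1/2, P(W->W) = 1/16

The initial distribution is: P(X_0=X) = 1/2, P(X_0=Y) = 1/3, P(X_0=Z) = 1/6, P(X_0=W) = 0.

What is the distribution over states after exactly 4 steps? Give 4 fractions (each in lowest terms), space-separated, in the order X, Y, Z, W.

Answer: 20309/65536 68071/196608 7307/49152 6397/32768

Derivation:
Propagating the distribution step by step (d_{t+1} = d_t * P):
d_0 = (X=1/2, Y=1/3, Z=1/6, W=0)
  d_1[X] = 1/2*5/16 + 1/3*7/16 + 1/6*1/4 + 0*1/8 = 11/32
  d_1[Y] = 1/2*3/16 + 1/3*7/16 + 1/6*1/2 + 0*5/16 = 31/96
  d_1[Z] = 1/2*1/16 + 1/3*1/16 + 1/6*1/16 + 0*1/2 = 1/16
  d_1[W] = 1/2*7/16 + 1/3*1/16 + 1/6*3/16 + 0*1/16 = 13/48
d_1 = (X=11/32, Y=31/96, Z=1/16, W=13/48)
  d_2[X] = 11/32*5/16 + 31/96*7/16 + 1/16*1/4 + 13/48*1/8 = 229/768
  d_2[Y] = 11/32*3/16 + 31/96*7/16 + 1/16*1/2 + 13/48*5/16 = 247/768
  d_2[Z] = 11/32*1/16 + 31/96*1/16 + 1/16*1/16 + 13/48*1/2 = 139/768
  d_2[W] = 11/32*7/16 + 31/96*1/16 + 1/16*3/16 + 13/48*1/16 = 51/256
d_2 = (X=229/768, Y=247/768, Z=139/768, W=51/256)
  d_3[X] = 229/768*5/16 + 247/768*7/16 + 139/768*1/4 + 51/256*1/8 = 467/1536
  d_3[Y] = 229/768*3/16 + 247/768*7/16 + 139/768*1/2 + 51/256*5/16 = 1431/4096
  d_3[Z] = 229/768*1/16 + 247/768*1/16 + 139/768*1/16 + 51/256*1/2 = 613/4096
  d_3[W] = 229/768*7/16 + 247/768*1/16 + 139/768*3/16 + 51/256*1/16 = 605/3072
d_3 = (X=467/1536, Y=1431/4096, Z=613/4096, W=605/3072)
  d_4[X] = 467/1536*5/16 + 1431/4096*7/16 + 613/4096*1/4 + 605/3072*1/8 = 20309/65536
  d_4[Y] = 467/1536*3/16 + 1431/4096*7/16 + 613/4096*1/2 + 605/3072*5/16 = 68071/196608
  d_4[Z] = 467/1536*1/16 + 1431/4096*1/16 + 613/4096*1/16 + 605/3072*1/2 = 7307/49152
  d_4[W] = 467/1536*7/16 + 1431/4096*1/16 + 613/4096*3/16 + 605/3072*1/16 = 6397/32768
d_4 = (X=20309/65536, Y=68071/196608, Z=7307/49152, W=6397/32768)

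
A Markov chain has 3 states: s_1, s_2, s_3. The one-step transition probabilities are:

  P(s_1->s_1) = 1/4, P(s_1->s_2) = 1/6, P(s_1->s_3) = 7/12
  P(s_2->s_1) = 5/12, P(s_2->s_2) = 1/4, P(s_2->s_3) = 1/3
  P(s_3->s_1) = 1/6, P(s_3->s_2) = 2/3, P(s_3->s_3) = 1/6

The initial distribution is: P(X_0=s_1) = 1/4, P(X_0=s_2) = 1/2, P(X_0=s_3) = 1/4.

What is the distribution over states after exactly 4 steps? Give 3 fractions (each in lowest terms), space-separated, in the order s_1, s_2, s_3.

Answer: 7843/27648 15329/41472 28757/82944

Derivation:
Propagating the distribution step by step (d_{t+1} = d_t * P):
d_0 = (s_1=1/4, s_2=1/2, s_3=1/4)
  d_1[s_1] = 1/4*1/4 + 1/2*5/12 + 1/4*1/6 = 5/16
  d_1[s_2] = 1/4*1/6 + 1/2*1/4 + 1/4*2/3 = 1/3
  d_1[s_3] = 1/4*7/12 + 1/2*1/3 + 1/4*1/6 = 17/48
d_1 = (s_1=5/16, s_2=1/3, s_3=17/48)
  d_2[s_1] = 5/16*1/4 + 1/3*5/12 + 17/48*1/6 = 53/192
  d_2[s_2] = 5/16*1/6 + 1/3*1/4 + 17/48*2/3 = 107/288
  d_2[s_3] = 5/16*7/12 + 1/3*1/3 + 17/48*1/6 = 203/576
d_2 = (s_1=53/192, s_2=107/288, s_3=203/576)
  d_3[s_1] = 53/192*1/4 + 107/288*5/12 + 203/576*1/6 = 217/768
  d_3[s_2] = 53/192*1/6 + 107/288*1/4 + 203/576*2/3 = 323/864
  d_3[s_3] = 53/192*7/12 + 107/288*1/3 + 203/576*1/6 = 2375/6912
d_3 = (s_1=217/768, s_2=323/864, s_3=2375/6912)
  d_4[s_1] = 217/768*1/4 + 323/864*5/12 + 2375/6912*1/6 = 7843/27648
  d_4[s_2] = 217/768*1/6 + 323/864*1/4 + 2375/6912*2/3 = 15329/41472
  d_4[s_3] = 217/768*7/12 + 323/864*1/3 + 2375/6912*1/6 = 28757/82944
d_4 = (s_1=7843/27648, s_2=15329/41472, s_3=28757/82944)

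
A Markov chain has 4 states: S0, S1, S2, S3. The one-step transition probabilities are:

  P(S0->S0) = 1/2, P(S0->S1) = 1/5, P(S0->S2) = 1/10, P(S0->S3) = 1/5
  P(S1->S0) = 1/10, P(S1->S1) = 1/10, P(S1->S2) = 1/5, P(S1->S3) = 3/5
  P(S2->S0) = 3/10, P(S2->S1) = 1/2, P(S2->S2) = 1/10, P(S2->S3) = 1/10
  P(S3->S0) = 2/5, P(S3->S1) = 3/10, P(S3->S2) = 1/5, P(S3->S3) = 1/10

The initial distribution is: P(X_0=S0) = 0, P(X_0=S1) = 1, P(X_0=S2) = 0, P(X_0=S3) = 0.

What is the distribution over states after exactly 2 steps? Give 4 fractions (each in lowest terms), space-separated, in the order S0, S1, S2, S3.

Answer: 9/25 31/100 17/100 4/25

Derivation:
Propagating the distribution step by step (d_{t+1} = d_t * P):
d_0 = (S0=0, S1=1, S2=0, S3=0)
  d_1[S0] = 0*1/2 + 1*1/10 + 0*3/10 + 0*2/5 = 1/10
  d_1[S1] = 0*1/5 + 1*1/10 + 0*1/2 + 0*3/10 = 1/10
  d_1[S2] = 0*1/10 + 1*1/5 + 0*1/10 + 0*1/5 = 1/5
  d_1[S3] = 0*1/5 + 1*3/5 + 0*1/10 + 0*1/10 = 3/5
d_1 = (S0=1/10, S1=1/10, S2=1/5, S3=3/5)
  d_2[S0] = 1/10*1/2 + 1/10*1/10 + 1/5*3/10 + 3/5*2/5 = 9/25
  d_2[S1] = 1/10*1/5 + 1/10*1/10 + 1/5*1/2 + 3/5*3/10 = 31/100
  d_2[S2] = 1/10*1/10 + 1/10*1/5 + 1/5*1/10 + 3/5*1/5 = 17/100
  d_2[S3] = 1/10*1/5 + 1/10*3/5 + 1/5*1/10 + 3/5*1/10 = 4/25
d_2 = (S0=9/25, S1=31/100, S2=17/100, S3=4/25)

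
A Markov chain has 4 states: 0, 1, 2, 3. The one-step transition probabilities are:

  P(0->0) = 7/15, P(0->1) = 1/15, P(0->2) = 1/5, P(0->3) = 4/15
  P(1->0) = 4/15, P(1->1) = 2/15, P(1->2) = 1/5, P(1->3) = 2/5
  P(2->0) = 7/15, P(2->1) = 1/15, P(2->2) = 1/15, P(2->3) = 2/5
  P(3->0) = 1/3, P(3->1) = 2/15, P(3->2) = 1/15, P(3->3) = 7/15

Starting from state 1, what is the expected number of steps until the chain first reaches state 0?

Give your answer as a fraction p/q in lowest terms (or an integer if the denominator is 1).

Answer: 1785/572

Derivation:
Let h_i = expected steps to first reach 0 from state i.
Boundary: h_0 = 0.
First-step equations for the other states:
  h_1 = 1 + 4/15*h_0 + 2/15*h_1 + 1/5*h_2 + 2/5*h_3
  h_2 = 1 + 7/15*h_0 + 1/15*h_1 + 1/15*h_2 + 2/5*h_3
  h_3 = 1 + 1/3*h_0 + 2/15*h_1 + 1/15*h_2 + 7/15*h_3

Substituting h_0 = 0 and rearranging gives the linear system (I - Q) h = 1:
  [13/15, -1/5, -2/5] . (h_1, h_2, h_3) = 1
  [-1/15, 14/15, -2/5] . (h_1, h_2, h_3) = 1
  [-2/15, -1/15, 8/15] . (h_1, h_2, h_3) = 1

Solving yields:
  h_1 = 1785/572
  h_2 = 735/286
  h_3 = 3405/1144

Starting state is 1, so the expected hitting time is h_1 = 1785/572.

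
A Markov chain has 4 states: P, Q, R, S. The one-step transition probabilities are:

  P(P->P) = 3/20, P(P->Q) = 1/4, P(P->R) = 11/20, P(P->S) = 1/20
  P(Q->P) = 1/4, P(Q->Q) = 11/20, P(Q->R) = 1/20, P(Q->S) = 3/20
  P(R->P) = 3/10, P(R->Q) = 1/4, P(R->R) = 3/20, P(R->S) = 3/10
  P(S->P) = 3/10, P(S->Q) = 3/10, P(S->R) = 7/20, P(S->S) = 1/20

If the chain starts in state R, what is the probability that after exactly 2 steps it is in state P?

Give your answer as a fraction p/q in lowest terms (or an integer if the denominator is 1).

Computing P^2 by repeated multiplication:
P^1 =
  P: [3/20, 1/4, 11/20, 1/20]
  Q: [1/4, 11/20, 1/20, 3/20]
  R: [3/10, 1/4, 3/20, 3/10]
  S: [3/10, 3/10, 7/20, 1/20]
P^2 =
  P: [53/200, 131/400, 39/200, 17/80]
  Q: [47/200, 169/400, 9/40, 47/400]
  R: [97/400, 17/50, 61/200, 9/80]
  S: [6/25, 137/400, 1/4, 67/400]

(P^2)[R -> P] = 97/400

Answer: 97/400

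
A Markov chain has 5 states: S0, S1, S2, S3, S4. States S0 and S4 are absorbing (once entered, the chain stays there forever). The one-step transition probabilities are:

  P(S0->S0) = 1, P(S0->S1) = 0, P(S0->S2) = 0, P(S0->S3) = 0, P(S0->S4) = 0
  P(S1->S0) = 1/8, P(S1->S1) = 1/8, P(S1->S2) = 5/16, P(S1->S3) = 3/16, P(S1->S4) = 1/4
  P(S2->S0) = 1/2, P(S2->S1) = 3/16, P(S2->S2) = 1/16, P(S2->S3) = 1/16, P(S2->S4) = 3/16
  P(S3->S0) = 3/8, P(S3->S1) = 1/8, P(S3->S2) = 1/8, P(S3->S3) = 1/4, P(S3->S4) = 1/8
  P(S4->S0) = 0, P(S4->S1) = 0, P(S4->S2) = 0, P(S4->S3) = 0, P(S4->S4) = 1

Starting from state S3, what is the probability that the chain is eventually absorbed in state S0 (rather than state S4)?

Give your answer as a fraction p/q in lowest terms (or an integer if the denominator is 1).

Answer: 773/1097

Derivation:
Let a_i = P(absorbed in S0 | start in state i).
Boundary conditions: a_S0 = 1, a_S4 = 0.
For each transient state i, a_i = sum_j P(i->j) * a_j:
  a_S1 = 1/8*a_S0 + 1/8*a_S1 + 5/16*a_S2 + 3/16*a_S3 + 1/4*a_S4
  a_S2 = 1/2*a_S0 + 3/16*a_S1 + 1/16*a_S2 + 1/16*a_S3 + 3/16*a_S4
  a_S3 = 3/8*a_S0 + 1/8*a_S1 + 1/8*a_S2 + 1/4*a_S3 + 1/8*a_S4

Substituting a_S0 = 1 and a_S4 = 0, rearrange to (I - Q) a = r where r[i] = P(i -> S0):
  [7/8, -5/16, -3/16] . (a_S1, a_S2, a_S3) = 1/8
  [-3/16, 15/16, -1/16] . (a_S1, a_S2, a_S3) = 1/2
  [-1/8, -1/8, 3/4] . (a_S1, a_S2, a_S3) = 3/8

Solving yields:
  a_S1 = 592/1097
  a_S2 = 755/1097
  a_S3 = 773/1097

Starting state is S3, so the absorption probability is a_S3 = 773/1097.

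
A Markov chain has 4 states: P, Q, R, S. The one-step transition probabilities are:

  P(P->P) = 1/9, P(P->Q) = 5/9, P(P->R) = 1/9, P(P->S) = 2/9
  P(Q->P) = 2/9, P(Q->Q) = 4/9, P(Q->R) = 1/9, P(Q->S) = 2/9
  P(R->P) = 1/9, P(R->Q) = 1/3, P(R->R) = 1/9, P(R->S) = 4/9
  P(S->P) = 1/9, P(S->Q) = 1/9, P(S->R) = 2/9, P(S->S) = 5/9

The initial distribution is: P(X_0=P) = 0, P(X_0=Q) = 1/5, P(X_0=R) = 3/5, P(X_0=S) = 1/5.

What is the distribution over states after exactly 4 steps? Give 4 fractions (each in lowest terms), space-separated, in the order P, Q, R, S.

Propagating the distribution step by step (d_{t+1} = d_t * P):
d_0 = (P=0, Q=1/5, R=3/5, S=1/5)
  d_1[P] = 0*1/9 + 1/5*2/9 + 3/5*1/9 + 1/5*1/9 = 2/15
  d_1[Q] = 0*5/9 + 1/5*4/9 + 3/5*1/3 + 1/5*1/9 = 14/45
  d_1[R] = 0*1/9 + 1/5*1/9 + 3/5*1/9 + 1/5*2/9 = 2/15
  d_1[S] = 0*2/9 + 1/5*2/9 + 3/5*4/9 + 1/5*5/9 = 19/45
d_1 = (P=2/15, Q=14/45, R=2/15, S=19/45)
  d_2[P] = 2/15*1/9 + 14/45*2/9 + 2/15*1/9 + 19/45*1/9 = 59/405
  d_2[Q] = 2/15*5/9 + 14/45*4/9 + 2/15*1/3 + 19/45*1/9 = 41/135
  d_2[R] = 2/15*1/9 + 14/45*1/9 + 2/15*1/9 + 19/45*2/9 = 64/405
  d_2[S] = 2/15*2/9 + 14/45*2/9 + 2/15*4/9 + 19/45*5/9 = 53/135
d_2 = (P=59/405, Q=41/135, R=64/405, S=53/135)
  d_3[P] = 59/405*1/9 + 41/135*2/9 + 64/405*1/9 + 53/135*1/9 = 176/1215
  d_3[Q] = 59/405*5/9 + 41/135*4/9 + 64/405*1/3 + 53/135*1/9 = 1138/3645
  d_3[R] = 59/405*1/9 + 41/135*1/9 + 64/405*1/9 + 53/135*2/9 = 188/1215
  d_3[S] = 59/405*2/9 + 41/135*2/9 + 64/405*4/9 + 53/135*5/9 = 283/729
d_3 = (P=176/1215, Q=1138/3645, R=188/1215, S=283/729)
  d_4[P] = 176/1215*1/9 + 1138/3645*2/9 + 188/1215*1/9 + 283/729*1/9 = 4783/32805
  d_4[Q] = 176/1215*5/9 + 1138/3645*4/9 + 188/1215*1/3 + 283/729*1/9 = 3433/10935
  d_4[R] = 176/1215*1/9 + 1138/3645*1/9 + 188/1215*1/9 + 283/729*2/9 = 1012/6561
  d_4[S] = 176/1215*2/9 + 1138/3645*2/9 + 188/1215*4/9 + 283/729*5/9 = 469/1215
d_4 = (P=4783/32805, Q=3433/10935, R=1012/6561, S=469/1215)

Answer: 4783/32805 3433/10935 1012/6561 469/1215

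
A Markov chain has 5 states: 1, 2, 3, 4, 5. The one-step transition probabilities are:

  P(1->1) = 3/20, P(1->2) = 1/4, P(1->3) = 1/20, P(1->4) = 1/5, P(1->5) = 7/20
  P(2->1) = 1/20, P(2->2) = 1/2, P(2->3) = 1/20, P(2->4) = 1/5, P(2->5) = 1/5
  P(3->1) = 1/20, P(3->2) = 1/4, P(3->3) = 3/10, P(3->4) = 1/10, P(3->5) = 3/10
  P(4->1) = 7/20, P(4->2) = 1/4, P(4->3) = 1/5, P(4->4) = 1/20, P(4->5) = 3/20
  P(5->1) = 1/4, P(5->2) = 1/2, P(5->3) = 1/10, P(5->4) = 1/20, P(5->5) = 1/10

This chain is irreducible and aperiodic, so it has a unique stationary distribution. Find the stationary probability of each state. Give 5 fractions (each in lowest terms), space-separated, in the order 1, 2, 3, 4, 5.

The stationary distribution satisfies pi = pi * P, i.e.:
  pi_1 = 3/20*pi_1 + 1/20*pi_2 + 1/20*pi_3 + 7/20*pi_4 + 1/4*pi_5
  pi_2 = 1/4*pi_1 + 1/2*pi_2 + 1/4*pi_3 + 1/4*pi_4 + 1/2*pi_5
  pi_3 = 1/20*pi_1 + 1/20*pi_2 + 3/10*pi_3 + 1/5*pi_4 + 1/10*pi_5
  pi_4 = 1/5*pi_1 + 1/5*pi_2 + 1/10*pi_3 + 1/20*pi_4 + 1/20*pi_5
  pi_5 = 7/20*pi_1 + 1/5*pi_2 + 3/10*pi_3 + 3/20*pi_4 + 1/10*pi_5
with normalization: pi_1 + pi_2 + pi_3 + pi_4 + pi_5 = 1.

Using the first 4 balance equations plus normalization, the linear system A*pi = b is:
  [-17/20, 1/20, 1/20, 7/20, 1/4] . pi = 0
  [1/4, -1/2, 1/4, 1/4, 1/2] . pi = 0
  [1/20, 1/20, -7/10, 1/5, 1/10] . pi = 0
  [1/5, 1/5, 1/10, -19/20, 1/20] . pi = 0
  [1, 1, 1, 1, 1] . pi = 1

Solving yields:
  pi_1 = 439/2984
  pi_2 = 1199/2984
  pi_3 = 161/1492
  pi_4 = 411/2984
  pi_5 = 613/2984

Verification (pi * P):
  439/2984*3/20 + 1199/2984*1/20 + 161/1492*1/20 + 411/2984*7/20 + 613/2984*1/4 = 439/2984 = pi_1  (ok)
  439/2984*1/4 + 1199/2984*1/2 + 161/1492*1/4 + 411/2984*1/4 + 613/2984*1/2 = 1199/2984 = pi_2  (ok)
  439/2984*1/20 + 1199/2984*1/20 + 161/1492*3/10 + 411/2984*1/5 + 613/2984*1/10 = 161/1492 = pi_3  (ok)
  439/2984*1/5 + 1199/2984*1/5 + 161/1492*1/10 + 411/2984*1/20 + 613/2984*1/20 = 411/2984 = pi_4  (ok)
  439/2984*7/20 + 1199/2984*1/5 + 161/1492*3/10 + 411/2984*3/20 + 613/2984*1/10 = 613/2984 = pi_5  (ok)

Answer: 439/2984 1199/2984 161/1492 411/2984 613/2984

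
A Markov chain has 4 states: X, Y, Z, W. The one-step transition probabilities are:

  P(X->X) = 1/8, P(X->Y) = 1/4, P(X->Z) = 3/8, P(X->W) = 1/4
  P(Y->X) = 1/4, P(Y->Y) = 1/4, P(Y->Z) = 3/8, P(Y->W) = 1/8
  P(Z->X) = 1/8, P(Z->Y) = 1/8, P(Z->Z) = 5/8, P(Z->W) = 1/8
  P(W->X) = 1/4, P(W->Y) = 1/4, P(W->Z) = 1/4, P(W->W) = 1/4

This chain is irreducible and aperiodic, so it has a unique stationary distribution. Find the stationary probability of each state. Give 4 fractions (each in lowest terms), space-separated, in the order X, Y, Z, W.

The stationary distribution satisfies pi = pi * P, i.e.:
  pi_X = 1/8*pi_X + 1/4*pi_Y + 1/8*pi_Z + 1/4*pi_W
  pi_Y = 1/4*pi_X + 1/4*pi_Y + 1/8*pi_Z + 1/4*pi_W
  pi_Z = 3/8*pi_X + 3/8*pi_Y + 5/8*pi_Z + 1/4*pi_W
  pi_W = 1/4*pi_X + 1/8*pi_Y + 1/8*pi_Z + 1/4*pi_W
with normalization: pi_X + pi_Y + pi_Z + pi_W = 1.

Using the first 3 balance equations plus normalization, the linear system A*pi = b is:
  [-7/8, 1/4, 1/8, 1/4] . pi = 0
  [1/4, -3/4, 1/8, 1/4] . pi = 0
  [3/8, 3/8, -3/8, 1/4] . pi = 0
  [1, 1, 1, 1] . pi = 1

Solving yields:
  pi_X = 64/377
  pi_Y = 72/377
  pi_Z = 178/377
  pi_W = 63/377

Verification (pi * P):
  64/377*1/8 + 72/377*1/4 + 178/377*1/8 + 63/377*1/4 = 64/377 = pi_X  (ok)
  64/377*1/4 + 72/377*1/4 + 178/377*1/8 + 63/377*1/4 = 72/377 = pi_Y  (ok)
  64/377*3/8 + 72/377*3/8 + 178/377*5/8 + 63/377*1/4 = 178/377 = pi_Z  (ok)
  64/377*1/4 + 72/377*1/8 + 178/377*1/8 + 63/377*1/4 = 63/377 = pi_W  (ok)

Answer: 64/377 72/377 178/377 63/377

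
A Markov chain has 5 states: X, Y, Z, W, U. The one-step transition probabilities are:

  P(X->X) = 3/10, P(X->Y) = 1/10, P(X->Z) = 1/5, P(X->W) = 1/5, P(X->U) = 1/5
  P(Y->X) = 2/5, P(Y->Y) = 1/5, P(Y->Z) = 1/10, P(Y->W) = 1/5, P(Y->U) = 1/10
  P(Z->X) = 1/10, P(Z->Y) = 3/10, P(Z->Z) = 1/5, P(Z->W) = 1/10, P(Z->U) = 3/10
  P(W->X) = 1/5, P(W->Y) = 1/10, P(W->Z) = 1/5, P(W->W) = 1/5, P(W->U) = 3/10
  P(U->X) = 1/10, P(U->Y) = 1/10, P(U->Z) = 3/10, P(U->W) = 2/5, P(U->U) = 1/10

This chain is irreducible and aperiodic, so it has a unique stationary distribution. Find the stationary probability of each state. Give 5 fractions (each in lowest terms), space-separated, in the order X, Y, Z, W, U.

The stationary distribution satisfies pi = pi * P, i.e.:
  pi_X = 3/10*pi_X + 2/5*pi_Y + 1/10*pi_Z + 1/5*pi_W + 1/10*pi_U
  pi_Y = 1/10*pi_X + 1/5*pi_Y + 3/10*pi_Z + 1/10*pi_W + 1/10*pi_U
  pi_Z = 1/5*pi_X + 1/10*pi_Y + 1/5*pi_Z + 1/5*pi_W + 3/10*pi_U
  pi_W = 1/5*pi_X + 1/5*pi_Y + 1/10*pi_Z + 1/5*pi_W + 2/5*pi_U
  pi_U = 1/5*pi_X + 1/10*pi_Y + 3/10*pi_Z + 3/10*pi_W + 1/10*pi_U
with normalization: pi_X + pi_Y + pi_Z + pi_W + pi_U = 1.

Using the first 4 balance equations plus normalization, the linear system A*pi = b is:
  [-7/10, 2/5, 1/10, 1/5, 1/10] . pi = 0
  [1/10, -4/5, 3/10, 1/10, 1/10] . pi = 0
  [1/5, 1/10, -4/5, 1/5, 3/10] . pi = 0
  [1/5, 1/5, 1/10, -4/5, 2/5] . pi = 0
  [1, 1, 1, 1, 1] . pi = 1

Solving yields:
  pi_X = 2087/9875
  pi_Y = 1547/9875
  pi_Z = 2024/9875
  pi_W = 436/1975
  pi_U = 2037/9875

Verification (pi * P):
  2087/9875*3/10 + 1547/9875*2/5 + 2024/9875*1/10 + 436/1975*1/5 + 2037/9875*1/10 = 2087/9875 = pi_X  (ok)
  2087/9875*1/10 + 1547/9875*1/5 + 2024/9875*3/10 + 436/1975*1/10 + 2037/9875*1/10 = 1547/9875 = pi_Y  (ok)
  2087/9875*1/5 + 1547/9875*1/10 + 2024/9875*1/5 + 436/1975*1/5 + 2037/9875*3/10 = 2024/9875 = pi_Z  (ok)
  2087/9875*1/5 + 1547/9875*1/5 + 2024/9875*1/10 + 436/1975*1/5 + 2037/9875*2/5 = 436/1975 = pi_W  (ok)
  2087/9875*1/5 + 1547/9875*1/10 + 2024/9875*3/10 + 436/1975*3/10 + 2037/9875*1/10 = 2037/9875 = pi_U  (ok)

Answer: 2087/9875 1547/9875 2024/9875 436/1975 2037/9875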